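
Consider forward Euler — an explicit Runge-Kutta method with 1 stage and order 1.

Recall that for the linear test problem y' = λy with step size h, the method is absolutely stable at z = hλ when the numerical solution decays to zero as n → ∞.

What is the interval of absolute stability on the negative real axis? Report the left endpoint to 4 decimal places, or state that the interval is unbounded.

Test eqn y'=λy, z=hλ:
  order 1, 1-stage ⇒ R(z)=1+z
  (e.g. R(-1.38)=-0.38000, |R|=0.38000)

Find x<0 with |R(x)|<1.
x=-1.38: |R|=0.3800
|R(-2.34)|=1.3400 |R(-2.29)|=1.2900 |R(-1.09)|=0.0900
Bisect:
  x_lo=-2.5008 |R|=1.5008  x_hi=-0.2066 |R|=0.7934
  mid=-1.35370 |R|=0.35370 →hi
  mid=-1.92724 |R|=0.92724 →hi
  mid=-2.21401 |R|=1.21401 →lo
  mid=-2.07062 |R|=1.07062 →lo
  mid=-1.99893 |R|=0.99893 →hi
  mid=-2.03478 |R|=1.03478 →lo
  mid=-2.01686 |R|=1.01686 →lo
  mid=-2.00789 |R|=1.00789 →lo
  mid=-2.00341 |R|=1.00341 →lo
  mid=-2.00117 |R|=1.00117 →lo
  ...
  [-2.00005,-1.99991] ⇒ x*=-2.0000
So |R|<1 on (-2.0000, 0).

z∈(-2.0000,0).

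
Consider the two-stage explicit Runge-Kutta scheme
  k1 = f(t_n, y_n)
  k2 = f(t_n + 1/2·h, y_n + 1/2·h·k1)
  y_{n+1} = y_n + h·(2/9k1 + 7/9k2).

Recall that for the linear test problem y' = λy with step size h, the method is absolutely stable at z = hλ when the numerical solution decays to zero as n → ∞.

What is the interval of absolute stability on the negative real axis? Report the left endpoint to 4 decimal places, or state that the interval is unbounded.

(-2.5714, 0).

With y'=λy (z=hλ):
  k1=λy_n ⇒ h·k1=z·y_n;  k2=λ(1+1/2z)y_n ⇒ h·k2=z(1+1/2z)y_n
  y_{n+1}/y_n = 1 + 2/9z + 7/9z(1+1/2z) = 1 + z + 7/18z²
  ⇒ R(z) = 1 + z + 7/18z².

Solve |R(x)|<1 on ℝ⁻.
x=-1.68: |R|=0.4176
R=1: x+7/18x²=0 ⇒ x=−18/7=-2.5714; min R=1−1/(4·7/18)=0.3571>−1
Confirm numerically:
  x=-2.267: |R|=0.73161 <1
  x=-1.897: |R|=0.50246 <1
  x=-1.809: |R|=0.46363 <1
  x=-3.090: |R|=1.62315 >1
  x=-3.053: |R|=1.57176 >1
  x=-2.812: |R|=1.26308 >1
Stable set (-2.5714, 0).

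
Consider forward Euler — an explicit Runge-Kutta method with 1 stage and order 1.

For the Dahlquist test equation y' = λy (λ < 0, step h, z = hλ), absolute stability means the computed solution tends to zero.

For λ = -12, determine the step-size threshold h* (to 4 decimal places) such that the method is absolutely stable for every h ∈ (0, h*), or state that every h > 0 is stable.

(-2.0000,0); λ=-12 ⇒ h* = 0.1667.

Set f=λy, z=hλ:
  order 1, 1-stage ⇒ R(z)=1+z
  (e.g. R(-1.39)=-0.39000, |R|=0.39000)

Need |R(x)|<1, x<0.
x=-1.39: |R|=0.3900
|R(-2.14)|=1.1400 |R(-1.89)|=0.8900 |R(-0.77)|=0.2300
Bisect:
  x_lo=-2.7595 |R|=1.7595  x_hi=-0.2229 |R|=0.7771
  mid=-1.49118 |R|=0.49118 →hi
  mid=-2.12532 |R|=1.12532 →lo
  mid=-1.80825 |R|=0.80825 →hi
  mid=-1.96679 |R|=0.96679 →hi
  mid=-2.04605 |R|=1.04605 →lo
  mid=-2.00642 |R|=1.00642 →lo
  mid=-1.98660 |R|=0.98660 →hi
  mid=-1.99651 |R|=0.99651 →hi
  mid=-2.00147 |R|=1.00147 →lo
  ...
  [-2.00007,-1.99992] ⇒ x*=-2.0000
Interval (-2.0000, 0).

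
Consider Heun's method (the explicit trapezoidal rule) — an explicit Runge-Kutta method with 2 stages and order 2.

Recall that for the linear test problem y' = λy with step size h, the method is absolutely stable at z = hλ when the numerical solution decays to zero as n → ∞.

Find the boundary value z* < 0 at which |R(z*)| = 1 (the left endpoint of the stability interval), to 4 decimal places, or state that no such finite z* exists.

z* = -2.0000.

Test eqn y'=λy, z=hλ:
  order 2, 2-stage ⇒ R(z)=1+z+z^2/2
  (e.g. R(-0.98)=0.50020, |R|=0.50020)

Solve |R(x)|<1 on ℝ⁻.
x=-0.98: |R|=0.5002
|R(-1.29)|=0.5421 |R(-1.05)|=0.5012 |R(-0.88)|=0.5072
Bisect:
  x_lo=-2.4017 |R|=1.4823  x_hi=-0.3948 |R|=0.6832
  mid=-1.39821 |R|=0.57929 →hi
  mid=-1.89993 |R|=0.90494 →hi
  mid=-2.15079 |R|=1.16216 →lo
  mid=-2.02536 |R|=1.02568 →lo
  mid=-1.96265 |R|=0.96334 →hi
  mid=-1.99400 |R|=0.99402 →hi
  mid=-2.00968 |R|=1.00973 →lo
  mid=-2.00184 |R|=1.00184 →lo
  ...
  [-2.00001,-1.99988] ⇒ x*=-2.0000
So |R|<1 on (-2.0000, 0).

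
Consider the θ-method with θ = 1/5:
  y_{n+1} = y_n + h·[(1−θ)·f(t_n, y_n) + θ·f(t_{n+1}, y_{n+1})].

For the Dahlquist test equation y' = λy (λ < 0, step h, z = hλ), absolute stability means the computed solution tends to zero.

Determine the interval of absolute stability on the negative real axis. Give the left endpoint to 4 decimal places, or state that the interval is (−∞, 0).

Set f=λy, z=hλ:
  y_{n+1} = y_n + z·[4/5·y_n + 1/5·y_{n+1}] ⇒ (1 − 1/5z)y_{n+1} = (1 + 4/5z)y_n
  ⇒ R(z) = (1 + 4/5z)/(1 − 1/5z).

Need |R(x)|<1, x<0.
x=-1.72: |R|=0.2798
R=−1: 1+4/5x = −1+1/5x ⇒ -3/5x=2 ⇒ x=2/(-3/5)=-3.3333
Confirm numerically:
  x=-2.247: |R|=0.55030 <1
  x=-2.187: |R|=0.52150 <1
  x=-1.413: |R|=0.10167 <1
  x=-3.732: |R|=1.13697 >1
  x=-3.503: |R|=1.05986 >1
  x=-3.428: |R|=1.03370 >1
Interval (-3.3333, 0).

(-3.3333, 0).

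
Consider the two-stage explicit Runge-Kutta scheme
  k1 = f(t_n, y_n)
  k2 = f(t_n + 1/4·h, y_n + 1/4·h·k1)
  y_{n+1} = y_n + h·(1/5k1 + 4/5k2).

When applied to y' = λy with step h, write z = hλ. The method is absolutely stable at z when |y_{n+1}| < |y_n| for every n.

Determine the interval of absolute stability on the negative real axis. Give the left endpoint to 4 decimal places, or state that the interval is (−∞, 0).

z∈(-5.0000,0).

Test eqn y'=λy, z=hλ:
  k1=λy_n ⇒ h·k1=z·y_n;  k2=λ(1+1/4z)y_n ⇒ h·k2=z(1+1/4z)y_n
  y_{n+1}/y_n = 1 + 1/5z + 4/5z(1+1/4z) = 1 + z + 1/5z²
  so R(z) = 1 + z + 1/5z².

Need |R(x)|<1, x<0.
x=-1.43: |R|=0.0210
R=1: x+1/5x²=0 ⇒ x=−5=-5.0000; min R=1−1/(4·1/5)=-0.2500>−1
Confirm numerically:
  x=-4.939: |R|=0.93974 <1
  x=-4.287: |R|=0.38867 <1
  x=-3.942: |R|=0.16587 <1
  x=-3.776: |R|=0.07564 <1
  x=-5.236: |R|=1.24714 >1
  x=-5.166: |R|=1.17151 >1
So |R|<1 on (-5.0000, 0).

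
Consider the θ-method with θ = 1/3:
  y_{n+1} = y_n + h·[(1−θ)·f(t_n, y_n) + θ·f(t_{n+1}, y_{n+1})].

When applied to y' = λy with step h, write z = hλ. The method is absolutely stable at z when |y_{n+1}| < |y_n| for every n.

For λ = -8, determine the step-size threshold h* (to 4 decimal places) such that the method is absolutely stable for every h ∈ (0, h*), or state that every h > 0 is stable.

With y'=λy (z=hλ):
  y_{n+1} = y_n + z·[2/3·y_n + 1/3·y_{n+1}] ⇒ (1 − 1/3z)y_{n+1} = (1 + 2/3z)y_n
  Hence R(z) = (1 + 2/3z)/(1 − 1/3z).

Boundary: |R(x)|=1, x<0.
x=-0.99: |R|=0.2556
R=−1: 1+2/3x = −1+1/3x ⇒ -1/3x=2 ⇒ x=2/(-1/3)=-6.0000
Confirm numerically:
  x=-5.116: |R|=0.89108 <1
  x=-4.532: |R|=0.80510 <1
  x=-4.349: |R|=0.77534 <1
  x=-3.237: |R|=0.55700 <1
  x=-6.134: |R|=1.01467 >1
  x=-6.116: |R|=1.01272 >1
So |R|<1 on (-6.0000, 0).

(-6.0000,0); λ=-8 ⇒ h* = (6)/8 = 0.7500.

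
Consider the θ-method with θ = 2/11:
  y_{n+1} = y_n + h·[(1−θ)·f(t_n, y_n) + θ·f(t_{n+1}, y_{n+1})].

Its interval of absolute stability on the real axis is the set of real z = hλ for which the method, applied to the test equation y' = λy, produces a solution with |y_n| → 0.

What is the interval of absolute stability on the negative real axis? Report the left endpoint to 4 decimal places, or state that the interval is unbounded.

z∈(-3.1429,0).

On y'=λy, z=hλ:
  y_{n+1} = y_n + z·[9/11·y_n + 2/11·y_{n+1}] ⇒ (1 − 2/11z)y_{n+1} = (1 + 9/11z)y_n
  R(z) = (1 + 9/11z)/(1 − 2/11z).

Boundary: |R(x)|=1, x<0.
x=-0.71: |R|=0.3712
R=−1: 1+9/11x = −1+2/11x ⇒ -7/11x=2 ⇒ x=2/(-7/11)=-3.1429
Confirm numerically:
  x=-2.480: |R|=0.70927 <1
  x=-1.827: |R|=0.37143 <1
  x=-1.761: |R|=0.33391 <1
  x=-3.447: |R|=1.11898 >1
  x=-3.443: |R|=1.11747 >1
  x=-3.379: |R|=1.09308 >1
So |R|<1 on (-3.1429, 0).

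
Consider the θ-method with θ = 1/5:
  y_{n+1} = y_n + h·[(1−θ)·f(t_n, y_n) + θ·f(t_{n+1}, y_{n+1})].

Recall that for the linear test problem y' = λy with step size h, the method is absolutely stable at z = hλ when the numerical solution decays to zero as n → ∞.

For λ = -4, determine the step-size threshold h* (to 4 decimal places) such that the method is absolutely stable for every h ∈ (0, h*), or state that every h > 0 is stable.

On y'=λy, z=hλ:
  y_{n+1} = y_n + z·[4/5·y_n + 1/5·y_{n+1}] ⇒ (1 − 1/5z)y_{n+1} = (1 + 4/5z)y_n
  ⇒ R(z) = (1 + 4/5z)/(1 − 1/5z).

Need |R(x)|<1, x<0.
x=-0.36: |R|=0.6642
R=−1: 1+4/5x = −1+1/5x ⇒ -3/5x=2 ⇒ x=2/(-3/5)=-3.3333
Confirm numerically:
  x=-3.277: |R|=0.97958 <1
  x=-1.701: |R|=0.26921 <1
  x=-1.554: |R|=0.18554 <1
  x=-3.909: |R|=1.19385 >1
  x=-3.790: |R|=1.15586 >1
  x=-3.703: |R|=1.12743 >1
Interval (-3.3333, 0).

(-3.3333,0); λ=-4 ⇒ h* = (10/3)/4 = 0.8333.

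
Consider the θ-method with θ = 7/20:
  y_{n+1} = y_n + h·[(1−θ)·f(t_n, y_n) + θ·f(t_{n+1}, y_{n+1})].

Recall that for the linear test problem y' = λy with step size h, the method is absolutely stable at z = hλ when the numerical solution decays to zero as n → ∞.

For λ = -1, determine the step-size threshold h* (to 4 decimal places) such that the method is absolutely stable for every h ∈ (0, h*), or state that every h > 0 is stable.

Test eqn y'=λy, z=hλ:
  y_{n+1} = y_n + z·[13/20·y_n + 7/20·y_{n+1}] ⇒ (1 − 7/20z)y_{n+1} = (1 + 13/20z)y_n
  ⇒ R(z) = (1 + 13/20z)/(1 − 7/20z).

Solve |R(x)|<1 on ℝ⁻.
x=-0.43: |R|=0.6262
R=−1: 1+13/20x = −1+7/20x ⇒ -3/10x=2 ⇒ x=2/(-3/10)=-6.6667
Confirm numerically:
  x=-5.947: |R|=0.92994 <1
  x=-3.691: |R|=0.61049 <1
  x=-3.440: |R|=0.56080 <1
  x=-7.139: |R|=1.04050 >1
  x=-6.911: |R|=1.02144 >1
So |R|<1 on (-6.6667, 0).

(-6.6667,0); λ=-1 ⇒ h* = (20/3)/1 = 6.6667.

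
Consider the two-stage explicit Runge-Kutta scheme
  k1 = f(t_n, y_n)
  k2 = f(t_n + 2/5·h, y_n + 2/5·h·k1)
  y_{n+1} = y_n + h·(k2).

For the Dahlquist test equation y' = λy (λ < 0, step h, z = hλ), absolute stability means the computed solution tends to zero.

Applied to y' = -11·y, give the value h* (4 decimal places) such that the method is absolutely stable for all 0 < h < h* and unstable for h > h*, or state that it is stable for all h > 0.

Test eqn y'=λy, z=hλ:
  k1=λy_n ⇒ h·k1=z·y_n;  k2=λ(1+2/5z)y_n ⇒ h·k2=z(1+2/5z)y_n
  y_{n+1}/y_n = 1 + z(1+2/5z) = 1 + z + 2/5z²
  ⇒ R(z) = 1 + z + 2/5z².

Solve |R(x)|<1 on ℝ⁻.
x=-0.43: |R|=0.6440
R=1: x+2/5x²=0 ⇒ x=−5/2=-2.5000; min R=1−1/(4·2/5)=0.3750>−1
Confirm numerically:
  x=-2.336: |R|=0.84676 <1
  x=-2.122: |R|=0.67915 <1
  x=-1.194: |R|=0.37625 <1
  x=-2.944: |R|=1.52285 >1
  x=-2.722: |R|=1.24171 >1
Stable set (-2.5000, 0).

(-2.5000,0); λ=-11 ⇒ h* = (5/2)/11 = 0.2273.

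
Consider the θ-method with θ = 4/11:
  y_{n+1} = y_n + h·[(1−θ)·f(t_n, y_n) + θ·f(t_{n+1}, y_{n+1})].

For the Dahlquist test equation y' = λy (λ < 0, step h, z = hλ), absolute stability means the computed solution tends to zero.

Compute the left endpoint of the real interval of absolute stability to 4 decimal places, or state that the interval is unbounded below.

z* = -7.3333.

With y'=λy (z=hλ):
  y_{n+1} = y_n + z·[7/11·y_n + 4/11·y_{n+1}] ⇒ (1 − 4/11z)y_{n+1} = (1 + 7/11z)y_n
  R(z) = (1 + 7/11z)/(1 − 4/11z).

Find x<0 with |R(x)|<1.
x=-0.83: |R|=0.3624
R=−1: 1+7/11x = −1+4/11x ⇒ -3/11x=2 ⇒ x=2/(-3/11)=-7.3333
Confirm numerically:
  x=-6.604: |R|=0.94152 <1
  x=-4.502: |R|=0.70718 <1
  x=-4.128: |R|=0.65048 <1
  x=-3.211: |R|=0.48134 <1
  x=-7.598: |R|=1.01918 >1
  x=-7.533: |R|=1.01456 >1
Interval (-7.3333, 0).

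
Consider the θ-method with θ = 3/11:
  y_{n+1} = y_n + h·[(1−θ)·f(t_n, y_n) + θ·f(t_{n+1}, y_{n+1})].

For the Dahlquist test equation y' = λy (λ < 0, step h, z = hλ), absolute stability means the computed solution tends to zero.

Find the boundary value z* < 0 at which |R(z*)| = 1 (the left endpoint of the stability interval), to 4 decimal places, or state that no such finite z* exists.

left endpoint -4.4000.

With y'=λy (z=hλ):
  y_{n+1} = y_n + z·[8/11·y_n + 3/11·y_{n+1}] ⇒ (1 − 3/11z)y_{n+1} = (1 + 8/11z)y_n
  so R(z) = (1 + 8/11z)/(1 − 3/11z).

Need |R(x)|<1, x<0.
x=-1.29: |R|=0.0457
R=−1: 1+8/11x = −1+3/11x ⇒ -5/11x=2 ⇒ x=2/(-5/11)=-4.4000
Confirm numerically:
  x=-3.152: |R|=0.69496 <1
  x=-2.889: |R|=0.61585 <1
  x=-2.852: |R|=0.60421 <1
  x=-2.653: |R|=0.53927 <1
  x=-4.944: |R|=1.10530 >1
  x=-4.857: |R|=1.08936 >1
  x=-4.577: |R|=1.03579 >1
Interval (-4.4000, 0).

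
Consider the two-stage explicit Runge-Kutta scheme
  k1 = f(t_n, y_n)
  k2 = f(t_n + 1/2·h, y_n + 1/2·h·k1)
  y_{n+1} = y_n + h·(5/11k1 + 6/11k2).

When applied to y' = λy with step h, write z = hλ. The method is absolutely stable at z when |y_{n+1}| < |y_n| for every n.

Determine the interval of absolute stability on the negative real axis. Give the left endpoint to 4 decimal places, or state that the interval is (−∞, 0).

z∈(-3.6667,0).

With y'=λy (z=hλ):
  k1=λy_n ⇒ h·k1=z·y_n;  k2=λ(1+1/2z)y_n ⇒ h·k2=z(1+1/2z)y_n
  y_{n+1}/y_n = 1 + 5/11z + 6/11z(1+1/2z) = 1 + z + 3/11z²
  R(z) = 1 + z + 3/11z².

Solve |R(x)|<1 on ℝ⁻.
x=-0.85: |R|=0.3470
R=1: x+3/11x²=0 ⇒ x=−11/3=-3.6667; min R=1−1/(4·3/11)=0.0833>−1
Confirm numerically:
  x=-3.597: |R|=0.93166 <1
  x=-3.506: |R|=0.84637 <1
  x=-2.814: |R|=0.34562 <1
  x=-2.014: |R|=0.09224 <1
  x=-4.093: |R|=1.47590 >1
  x=-3.888: |R|=1.23469 >1
  x=-3.794: |R|=1.13176 >1
So |R|<1 on (-3.6667, 0).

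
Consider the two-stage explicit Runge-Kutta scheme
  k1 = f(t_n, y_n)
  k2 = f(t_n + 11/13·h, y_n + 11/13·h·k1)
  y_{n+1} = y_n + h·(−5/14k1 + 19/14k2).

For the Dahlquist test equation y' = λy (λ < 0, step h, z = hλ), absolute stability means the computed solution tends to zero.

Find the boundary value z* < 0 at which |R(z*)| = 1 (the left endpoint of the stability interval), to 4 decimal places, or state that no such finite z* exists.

z* = -0.8708.

Test eqn y'=λy, z=hλ:
  k1=λy_n ⇒ h·k1=z·y_n;  k2=λ(1+11/13z)y_n ⇒ h·k2=z(1+11/13z)y_n
  y_{n+1}/y_n = 1 − 5/14z + 19/14z(1+11/13z) = 1 + z + 209/182z²
  so R(z) = 1 + z + 209/182z².

Solve |R(x)|<1 on ℝ⁻.
x=-1.4: |R|=1.8508
R=1: x+209/182x²=0 ⇒ x=−182/209=-0.8708; min R=1−1/(4·209/182)=0.7823>−1
Confirm numerically:
  x=-0.751: |R|=0.89667 <1
  x=-0.631: |R|=0.82623 <1
  x=-0.587: |R|=0.80869 <1
  x=-0.569: |R|=0.80279 <1
  x=-1.449: |R|=1.96208 >1
  x=-1.411: |R|=1.87528 >1
  x=-0.930: |R|=1.06321 >1
So |R|<1 on (-0.8708, 0).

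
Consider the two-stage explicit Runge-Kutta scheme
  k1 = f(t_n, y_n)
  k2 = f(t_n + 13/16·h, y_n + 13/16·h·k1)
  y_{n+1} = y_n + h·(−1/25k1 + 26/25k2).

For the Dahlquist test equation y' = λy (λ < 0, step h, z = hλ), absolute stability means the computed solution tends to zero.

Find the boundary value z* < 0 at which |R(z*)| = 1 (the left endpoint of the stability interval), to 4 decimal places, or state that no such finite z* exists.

z* = -1.1834.

With y'=λy (z=hλ):
  k1=λy_n ⇒ h·k1=z·y_n;  k2=λ(1+13/16z)y_n ⇒ h·k2=z(1+13/16z)y_n
  y_{n+1}/y_n = 1 − 1/25z + 26/25z(1+13/16z) = 1 + z + 169/200z²
  Hence R(z) = 1 + z + 169/200z².

Find x<0 with |R(x)|<1.
x=-0.61: |R|=0.7044
R=1: x+169/200x²=0 ⇒ x=−200/169=-1.1834; min R=1−1/(4·169/200)=0.7041>−1
Confirm numerically:
  x=-1.106: |R|=0.92763 <1
  x=-0.948: |R|=0.81140 <1
  x=-0.828: |R|=0.75132 <1
  x=-0.588: |R|=0.70415 <1
  x=-1.709: |R|=1.75898 >1
  x=-1.707: |R|=1.75520 >1
  x=-1.381: |R|=1.23055 >1
Interval (-1.1834, 0).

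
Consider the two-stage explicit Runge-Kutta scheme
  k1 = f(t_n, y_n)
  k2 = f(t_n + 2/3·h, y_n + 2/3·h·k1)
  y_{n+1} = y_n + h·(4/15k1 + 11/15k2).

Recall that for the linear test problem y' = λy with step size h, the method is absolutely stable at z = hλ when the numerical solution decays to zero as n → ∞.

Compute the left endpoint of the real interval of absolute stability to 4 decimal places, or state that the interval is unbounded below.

Test eqn y'=λy, z=hλ:
  k1=λy_n ⇒ h·k1=z·y_n;  k2=λ(1+2/3z)y_n ⇒ h·k2=z(1+2/3z)y_n
  y_{n+1}/y_n = 1 + 4/15z + 11/15z(1+2/3z) = 1 + z + 22/45z²
  ⇒ R(z) = 1 + z + 22/45z².

Need |R(x)|<1, x<0.
x=-0.99: |R|=0.4892
R=1: x+22/45x²=0 ⇒ x=−45/22=-2.0455; min R=1−1/(4·22/45)=0.4886>−1
Confirm numerically:
  x=-1.952: |R|=0.91082 <1
  x=-1.638: |R|=0.67371 <1
  x=-1.052: |R|=0.48906 <1
  x=-0.834: |R|=0.50605 <1
  x=-2.470: |R|=1.51266 >1
  x=-2.247: |R|=1.22140 >1
Interval (-2.0455, 0).

z* = -2.0455.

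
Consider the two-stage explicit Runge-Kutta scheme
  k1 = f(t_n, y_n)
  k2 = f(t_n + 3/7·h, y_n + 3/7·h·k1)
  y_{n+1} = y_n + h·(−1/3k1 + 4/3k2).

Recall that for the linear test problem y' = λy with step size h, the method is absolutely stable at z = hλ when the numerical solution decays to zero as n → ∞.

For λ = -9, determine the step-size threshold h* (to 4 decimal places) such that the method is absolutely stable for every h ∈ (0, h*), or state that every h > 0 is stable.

(-1.7500,0); λ=-9 ⇒ h* = (7/4)/9 = 0.1944.

Set f=λy, z=hλ:
  k1=λy_n ⇒ h·k1=z·y_n;  k2=λ(1+3/7z)y_n ⇒ h·k2=z(1+3/7z)y_n
  y_{n+1}/y_n = 1 − 1/3z + 4/3z(1+3/7z) = 1 + z + 4/7z²
  R(z) = 1 + z + 4/7z².

Boundary: |R(x)|=1, x<0.
x=-0.69: |R|=0.5821
R=1: x+4/7x²=0 ⇒ x=−7/4=-1.7500; min R=1−1/(4·4/7)=0.5625>−1
Confirm numerically:
  x=-1.415: |R|=0.72913 <1
  x=-1.404: |R|=0.72241 <1
  x=-1.259: |R|=0.64676 <1
  x=-1.929: |R|=1.19731 >1
  x=-1.784: |R|=1.03466 >1
Interval (-1.7500, 0).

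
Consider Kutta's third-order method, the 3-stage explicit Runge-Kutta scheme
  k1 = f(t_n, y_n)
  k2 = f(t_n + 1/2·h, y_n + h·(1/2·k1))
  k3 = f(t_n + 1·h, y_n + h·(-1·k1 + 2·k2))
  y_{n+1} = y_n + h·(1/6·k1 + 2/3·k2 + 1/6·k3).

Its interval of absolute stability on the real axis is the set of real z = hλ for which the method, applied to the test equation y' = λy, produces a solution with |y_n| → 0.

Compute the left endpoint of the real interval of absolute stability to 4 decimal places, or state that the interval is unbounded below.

left endpoint -2.5127.

With y'=λy (z=hλ):
  order 3, 3-stage ⇒ R(z)=1+z+z^2/2+z^3/6
  (e.g. R(-1.11)=0.27811, |R|=0.27811)

Solve |R(x)|<1 on ℝ⁻.
x=-1.11: |R|=0.2781
|R(-2.28)|=0.6562 |R(-1.85)|=0.1940 |R(-1.3)|=0.1788
Bisect:
  x_lo=-2.9642 |R|=1.9117  x_hi=-0.2297 |R|=0.7947
  mid=-1.59692 |R|=0.00058 →hi
  mid=-2.28056 |R|=0.65692 →hi
  mid=-2.62237 |R|=1.18956 →lo
  mid=-2.45146 |R|=0.90204 →hi
  mid=-2.53692 |R|=1.04019 →lo
  mid=-2.49419 |R|=0.96975 →hi
  mid=-2.51555 |R|=1.00462 →lo
  mid=-2.50487 |R|=0.98710 →hi
  mid=-2.51021 |R|=0.99584 →hi
  mid=-2.51288 |R|=1.00023 →lo
  ...
  [-2.51288,-2.51272] ⇒ x*=-2.5127
Stable set (-2.5127, 0).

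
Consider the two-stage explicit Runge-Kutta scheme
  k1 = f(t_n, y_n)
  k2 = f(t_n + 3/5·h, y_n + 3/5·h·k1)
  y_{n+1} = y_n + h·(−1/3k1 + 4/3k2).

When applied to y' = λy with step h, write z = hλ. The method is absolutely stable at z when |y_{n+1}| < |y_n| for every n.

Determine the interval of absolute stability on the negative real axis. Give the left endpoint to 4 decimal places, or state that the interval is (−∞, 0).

(-1.2500, 0).

Set f=λy, z=hλ:
  k1=λy_n ⇒ h·k1=z·y_n;  k2=λ(1+3/5z)y_n ⇒ h·k2=z(1+3/5z)y_n
  y_{n+1}/y_n = 1 − 1/3z + 4/3z(1+3/5z) = 1 + z + 4/5z²
  R(z) = 1 + z + 4/5z².

Solve |R(x)|<1 on ℝ⁻.
x=-1.41: |R|=1.1805
R=1: x+4/5x²=0 ⇒ x=−5/4=-1.2500; min R=1−1/(4·4/5)=0.6875>−1
Confirm numerically:
  x=-1.072: |R|=0.84735 <1
  x=-0.954: |R|=0.77409 <1
  x=-0.894: |R|=0.74539 <1
  x=-0.733: |R|=0.69683 <1
  x=-1.590: |R|=1.43248 >1
  x=-1.589: |R|=1.43094 >1
Interval (-1.2500, 0).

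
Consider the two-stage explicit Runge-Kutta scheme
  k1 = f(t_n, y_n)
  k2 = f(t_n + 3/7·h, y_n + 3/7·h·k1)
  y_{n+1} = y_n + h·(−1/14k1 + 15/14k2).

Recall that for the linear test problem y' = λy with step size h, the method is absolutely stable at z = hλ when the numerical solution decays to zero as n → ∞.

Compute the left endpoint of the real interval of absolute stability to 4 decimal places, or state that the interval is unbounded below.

left endpoint -2.1778.

Test eqn y'=λy, z=hλ:
  k1=λy_n ⇒ h·k1=z·y_n;  k2=λ(1+3/7z)y_n ⇒ h·k2=z(1+3/7z)y_n
  y_{n+1}/y_n = 1 − 1/14z + 15/14z(1+3/7z) = 1 + z + 45/98z²
  ⇒ R(z) = 1 + z + 45/98z².

Need |R(x)|<1, x<0.
x=-0.92: |R|=0.4687
R=1: x+45/98x²=0 ⇒ x=−98/45=-2.1778; min R=1−1/(4·45/98)=0.4556>−1
Confirm numerically:
  x=-1.977: |R|=0.81773 <1
  x=-1.459: |R|=0.51846 <1
  x=-0.900: |R|=0.47194 <1
  x=-2.712: |R|=1.66527 >1
  x=-2.296: |R|=1.12464 >1
  x=-2.291: |R|=1.11911 >1
So |R|<1 on (-2.1778, 0).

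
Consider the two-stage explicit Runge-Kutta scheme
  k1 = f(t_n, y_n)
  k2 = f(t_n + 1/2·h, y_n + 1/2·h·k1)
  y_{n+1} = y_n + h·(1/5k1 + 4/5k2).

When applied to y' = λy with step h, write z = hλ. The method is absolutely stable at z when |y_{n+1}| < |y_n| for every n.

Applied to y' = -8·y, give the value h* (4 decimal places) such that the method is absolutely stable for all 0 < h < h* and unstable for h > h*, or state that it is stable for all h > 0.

(-2.5000,0); λ=-8 ⇒ h* = (5/2)/8 = 0.3125.

Set f=λy, z=hλ:
  k1=λy_n ⇒ h·k1=z·y_n;  k2=λ(1+1/2z)y_n ⇒ h·k2=z(1+1/2z)y_n
  y_{n+1}/y_n = 1 + 1/5z + 4/5z(1+1/2z) = 1 + z + 2/5z²
  ⇒ R(z) = 1 + z + 2/5z².

Solve |R(x)|<1 on ℝ⁻.
x=-1.04: |R|=0.3926
R=1: x+2/5x²=0 ⇒ x=−5/2=-2.5000; min R=1−1/(4·2/5)=0.3750>−1
Confirm numerically:
  x=-2.165: |R|=0.70989 <1
  x=-1.921: |R|=0.55510 <1
  x=-1.197: |R|=0.37612 <1
  x=-1.187: |R|=0.37659 <1
  x=-2.852: |R|=1.40156 >1
  x=-2.806: |R|=1.34345 >1
Stable set (-2.5000, 0).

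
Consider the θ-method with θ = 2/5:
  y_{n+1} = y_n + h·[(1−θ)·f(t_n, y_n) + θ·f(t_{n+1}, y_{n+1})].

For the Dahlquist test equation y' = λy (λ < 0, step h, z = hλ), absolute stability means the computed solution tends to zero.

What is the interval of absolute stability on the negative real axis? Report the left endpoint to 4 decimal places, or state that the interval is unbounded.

Set f=λy, z=hλ:
  y_{n+1} = y_n + z·[3/5·y_n + 2/5·y_{n+1}] ⇒ (1 − 2/5z)y_{n+1} = (1 + 3/5z)y_n
  Hence R(z) = (1 + 3/5z)/(1 − 2/5z).

Solve |R(x)|<1 on ℝ⁻.
x=-1.79: |R|=0.0431
R=−1: 1+3/5x = −1+2/5x ⇒ -1/5x=2 ⇒ x=2/(-1/5)=-10.0000
Confirm numerically:
  x=-8.754: |R|=0.94464 <1
  x=-8.421: |R|=0.92771 <1
  x=-6.963: |R|=0.83953 <1
  x=-4.641: |R|=0.62477 <1
  x=-10.544: |R|=1.02085 >1
  x=-10.189: |R|=1.00745 >1
So |R|<1 on (-10.0000, 0).

z∈(-10.0000,0).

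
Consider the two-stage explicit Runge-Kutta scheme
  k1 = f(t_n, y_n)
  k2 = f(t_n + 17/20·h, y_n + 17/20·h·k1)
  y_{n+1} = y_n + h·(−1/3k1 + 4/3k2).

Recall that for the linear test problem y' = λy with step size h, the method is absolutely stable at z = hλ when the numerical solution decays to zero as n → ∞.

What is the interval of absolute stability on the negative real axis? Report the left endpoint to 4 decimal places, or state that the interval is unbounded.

(-0.8824, 0).

With y'=λy (z=hλ):
  k1=λy_n ⇒ h·k1=z·y_n;  k2=λ(1+17/20z)y_n ⇒ h·k2=z(1+17/20z)y_n
  y_{n+1}/y_n = 1 − 1/3z + 4/3z(1+17/20z) = 1 + z + 17/15z²
  R(z) = 1 + z + 17/15z².

Need |R(x)|<1, x<0.
x=-0.35: |R|=0.7888
R=1: x+17/15x²=0 ⇒ x=−15/17=-0.8824; min R=1−1/(4·17/15)=0.7794>−1
Confirm numerically:
  x=-0.797: |R|=0.92290 <1
  x=-0.561: |R|=0.79568 <1
  x=-0.512: |R|=0.78510 <1
  x=-0.436: |R|=0.77944 <1
  x=-1.273: |R|=1.56360 >1
  x=-1.232: |R|=1.48820 >1
  x=-1.013: |R|=1.14999 >1
Stable set (-0.8824, 0).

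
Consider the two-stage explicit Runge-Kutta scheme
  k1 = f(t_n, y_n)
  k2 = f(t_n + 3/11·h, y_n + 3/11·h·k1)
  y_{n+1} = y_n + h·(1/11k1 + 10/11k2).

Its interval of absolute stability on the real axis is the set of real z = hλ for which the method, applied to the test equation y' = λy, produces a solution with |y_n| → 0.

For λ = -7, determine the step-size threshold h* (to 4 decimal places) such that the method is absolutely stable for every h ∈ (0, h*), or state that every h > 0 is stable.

(-4.0333,0); λ=-7 ⇒ h* = (121/30)/7 = 0.5762.

On y'=λy, z=hλ:
  k1=λy_n ⇒ h·k1=z·y_n;  k2=λ(1+3/11z)y_n ⇒ h·k2=z(1+3/11z)y_n
  y_{n+1}/y_n = 1 + 1/11z + 10/11z(1+3/11z) = 1 + z + 30/121z²
  ⇒ R(z) = 1 + z + 30/121z².

Need |R(x)|<1, x<0.
x=-1.13: |R|=0.1866
R=1: x+30/121x²=0 ⇒ x=−121/30=-4.0333; min R=1−1/(4·30/121)=-0.0083>−1
Confirm numerically:
  x=-3.250: |R|=0.36880 <1
  x=-3.215: |R|=0.34770 <1
  x=-2.749: |R|=0.12464 <1
  x=-2.698: |R|=0.10676 <1
  x=-4.566: |R|=1.60301 >1
  x=-4.289: |R|=1.27187 >1
Stable set (-4.0333, 0).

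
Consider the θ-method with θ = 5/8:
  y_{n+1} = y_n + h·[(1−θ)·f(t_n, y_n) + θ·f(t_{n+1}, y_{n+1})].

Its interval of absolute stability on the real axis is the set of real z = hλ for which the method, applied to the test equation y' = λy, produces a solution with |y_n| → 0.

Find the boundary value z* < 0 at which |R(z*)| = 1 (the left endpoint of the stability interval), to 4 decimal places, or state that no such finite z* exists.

On y'=λy, z=hλ:
  y_{n+1} = y_n + z·[3/8·y_n + 5/8·y_{n+1}] ⇒ (1 − 5/8z)y_{n+1} = (1 + 3/8z)y_n
  Hence R(z) = (1 + 3/8z)/(1 − 5/8z).

Find x<0 with |R(x)|<1.
x=-0.99: |R|=0.3884
x=-2: |R|=0.1111
x=-10: |R|=0.3793
x=-100: |R|=0.5748
θ=5/8≥1/2 ⇒ |1+3/8x|<|1−5/8x| ∀x<0 ⇒ stable on all of ℝ⁻.

unbounded; (−∞, 0).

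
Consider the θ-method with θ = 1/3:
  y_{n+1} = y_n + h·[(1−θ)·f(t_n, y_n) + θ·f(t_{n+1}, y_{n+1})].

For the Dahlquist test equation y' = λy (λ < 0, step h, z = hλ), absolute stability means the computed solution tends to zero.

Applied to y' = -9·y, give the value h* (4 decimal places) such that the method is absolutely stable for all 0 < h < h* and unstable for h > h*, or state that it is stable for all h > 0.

Set f=λy, z=hλ:
  y_{n+1} = y_n + z·[2/3·y_n + 1/3·y_{n+1}] ⇒ (1 − 1/3z)y_{n+1} = (1 + 2/3z)y_n
  R(z) = (1 + 2/3z)/(1 − 1/3z).

Need |R(x)|<1, x<0.
x=-1.26: |R|=0.1127
R=−1: 1+2/3x = −1+1/3x ⇒ -1/3x=2 ⇒ x=2/(-1/3)=-6.0000
Confirm numerically:
  x=-4.164: |R|=0.74372 <1
  x=-2.935: |R|=0.48357 <1
  x=-2.836: |R|=0.45785 <1
  x=-6.214: |R|=1.02323 >1
  x=-6.200: |R|=1.02174 >1
  x=-6.082: |R|=1.00903 >1
So |R|<1 on (-6.0000, 0).

(-6.0000,0); λ=-9 ⇒ h* = (6)/9 = 0.6667.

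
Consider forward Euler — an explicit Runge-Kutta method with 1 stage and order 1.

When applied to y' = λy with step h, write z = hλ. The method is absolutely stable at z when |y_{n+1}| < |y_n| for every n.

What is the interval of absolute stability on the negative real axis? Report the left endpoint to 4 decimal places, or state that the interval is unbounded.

z∈(-2.0000,0).

On y'=λy, z=hλ:
  order 1, 1-stage ⇒ R(z)=1+z
  (e.g. R(-0.78)=0.22000, |R|=0.22000)

Boundary: |R(x)|=1, x<0.
x=-0.78: |R|=0.2200
|R(-2)|=1.0000 |R(-0.71)|=0.2900 |R(-0.53)|=0.4700
Bisect:
  x_lo=-2.3952 |R|=1.3952  x_hi=-0.2129 |R|=0.7871
  mid=-1.30407 |R|=0.30407 →hi
  mid=-1.84966 |R|=0.84966 →hi
  mid=-2.12245 |R|=1.12245 →lo
  mid=-1.98606 |R|=0.98606 →hi
  mid=-2.05425 |R|=1.05425 →lo
  mid=-2.02016 |R|=1.02016 →lo
  mid=-2.00311 |R|=1.00311 →lo
  ...
  [-2.00004,-1.99991] ⇒ x*=-2.0000
So |R|<1 on (-2.0000, 0).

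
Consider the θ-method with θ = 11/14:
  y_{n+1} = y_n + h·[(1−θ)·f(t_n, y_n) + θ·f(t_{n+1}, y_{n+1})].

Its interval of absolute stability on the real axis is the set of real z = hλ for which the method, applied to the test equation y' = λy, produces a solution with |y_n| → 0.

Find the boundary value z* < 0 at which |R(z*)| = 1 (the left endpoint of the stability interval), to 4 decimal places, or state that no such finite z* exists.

Set f=λy, z=hλ:
  y_{n+1} = y_n + z·[3/14·y_n + 11/14·y_{n+1}] ⇒ (1 − 11/14z)y_{n+1} = (1 + 3/14z)y_n
  so R(z) = (1 + 3/14z)/(1 − 11/14z).

Solve |R(x)|<1 on ℝ⁻.
x=-1.32: |R|=0.3520
x=-2: |R|=0.2222
x=-10: |R|=0.1290
x=-100: |R|=0.2567
θ=11/14≥1/2 ⇒ |1+3/14x|<|1−11/14x| ∀x<0 ⇒ stable on all of ℝ⁻.

(−∞, 0) — no finite endpoint.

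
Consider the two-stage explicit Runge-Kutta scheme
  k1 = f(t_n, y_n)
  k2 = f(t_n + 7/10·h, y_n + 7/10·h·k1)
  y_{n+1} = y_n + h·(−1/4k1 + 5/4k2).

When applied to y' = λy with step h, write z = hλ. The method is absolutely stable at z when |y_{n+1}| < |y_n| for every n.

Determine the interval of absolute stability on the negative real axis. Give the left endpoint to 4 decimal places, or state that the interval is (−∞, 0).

(-1.1429, 0).

With y'=λy (z=hλ):
  k1=λy_n ⇒ h·k1=z·y_n;  k2=λ(1+7/10z)y_n ⇒ h·k2=z(1+7/10z)y_n
  y_{n+1}/y_n = 1 − 1/4z + 5/4z(1+7/10z) = 1 + z + 7/8z²
  so R(z) = 1 + z + 7/8z².

Solve |R(x)|<1 on ℝ⁻.
x=-0.72: |R|=0.7336
R=1: x+7/8x²=0 ⇒ x=−8/7=-1.1429; min R=1−1/(4·7/8)=0.7143>−1
Confirm numerically:
  x=-0.840: |R|=0.77740 <1
  x=-0.703: |R|=0.72943 <1
  x=-0.521: |R|=0.71651 <1
  x=-1.548: |R|=1.54877 >1
  x=-1.245: |R|=1.11127 >1
So |R|<1 on (-1.1429, 0).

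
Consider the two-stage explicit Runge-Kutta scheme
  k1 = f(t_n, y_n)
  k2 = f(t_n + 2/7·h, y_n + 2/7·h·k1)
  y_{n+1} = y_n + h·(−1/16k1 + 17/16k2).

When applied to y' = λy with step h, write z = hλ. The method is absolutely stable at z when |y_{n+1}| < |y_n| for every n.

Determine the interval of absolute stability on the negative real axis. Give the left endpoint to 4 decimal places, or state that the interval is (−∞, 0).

On y'=λy, z=hλ:
  k1=λy_n ⇒ h·k1=z·y_n;  k2=λ(1+2/7z)y_n ⇒ h·k2=z(1+2/7z)y_n
  y_{n+1}/y_n = 1 − 1/16z + 17/16z(1+2/7z) = 1 + z + 17/56z²
  R(z) = 1 + z + 17/56z².

Boundary: |R(x)|=1, x<0.
x=-1.21: |R|=0.2345
R=1: x+17/56x²=0 ⇒ x=−56/17=-3.2941; min R=1−1/(4·17/56)=0.1765>−1
Confirm numerically:
  x=-2.664: |R|=0.49041 <1
  x=-2.412: |R|=0.35410 <1
  x=-2.232: |R|=0.28034 <1
  x=-1.465: |R|=0.18653 <1
  x=-3.750: |R|=1.51897 >1
  x=-3.412: |R|=1.12210 >1
Stable set (-3.2941, 0).

z∈(-3.2941,0).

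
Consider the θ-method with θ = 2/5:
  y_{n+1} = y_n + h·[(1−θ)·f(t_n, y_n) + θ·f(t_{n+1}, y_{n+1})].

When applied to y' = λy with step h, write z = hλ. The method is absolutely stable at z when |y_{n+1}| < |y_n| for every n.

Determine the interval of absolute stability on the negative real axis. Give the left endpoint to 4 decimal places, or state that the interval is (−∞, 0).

z∈(-10.0000,0).

With y'=λy (z=hλ):
  y_{n+1} = y_n + z·[3/5·y_n + 2/5·y_{n+1}] ⇒ (1 − 2/5z)y_{n+1} = (1 + 3/5z)y_n
  R(z) = (1 + 3/5z)/(1 − 2/5z).

Find x<0 with |R(x)|<1.
x=-1.18: |R|=0.1984
R=−1: 1+3/5x = −1+2/5x ⇒ -1/5x=2 ⇒ x=2/(-1/5)=-10.0000
Confirm numerically:
  x=-9.154: |R|=0.96370 <1
  x=-9.136: |R|=0.96287 <1
  x=-5.992: |R|=0.76401 <1
  x=-10.488: |R|=1.01879 >1
  x=-10.396: |R|=1.01535 >1
  x=-10.268: |R|=1.01049 >1
Interval (-10.0000, 0).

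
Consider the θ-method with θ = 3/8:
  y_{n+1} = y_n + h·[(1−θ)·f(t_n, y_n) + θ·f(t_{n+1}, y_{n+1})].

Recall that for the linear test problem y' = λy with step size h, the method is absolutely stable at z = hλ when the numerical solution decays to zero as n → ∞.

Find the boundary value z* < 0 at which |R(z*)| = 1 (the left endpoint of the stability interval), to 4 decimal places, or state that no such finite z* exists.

z* = -8.0000.

Test eqn y'=λy, z=hλ:
  y_{n+1} = y_n + z·[5/8·y_n + 3/8·y_{n+1}] ⇒ (1 − 3/8z)y_{n+1} = (1 + 5/8z)y_n
  ⇒ R(z) = (1 + 5/8z)/(1 − 3/8z).

Solve |R(x)|<1 on ℝ⁻.
x=-0.91: |R|=0.3215
R=−1: 1+5/8x = −1+3/8x ⇒ -1/4x=2 ⇒ x=2/(-1/4)=-8.0000
Confirm numerically:
  x=-6.366: |R|=0.87940 <1
  x=-5.556: |R|=0.80185 <1
  x=-5.326: |R|=0.77696 <1
  x=-5.159: |R|=0.75798 <1
  x=-8.559: |R|=1.03320 >1
  x=-8.294: |R|=1.01788 >1
  x=-8.110: |R|=1.00680 >1
So |R|<1 on (-8.0000, 0).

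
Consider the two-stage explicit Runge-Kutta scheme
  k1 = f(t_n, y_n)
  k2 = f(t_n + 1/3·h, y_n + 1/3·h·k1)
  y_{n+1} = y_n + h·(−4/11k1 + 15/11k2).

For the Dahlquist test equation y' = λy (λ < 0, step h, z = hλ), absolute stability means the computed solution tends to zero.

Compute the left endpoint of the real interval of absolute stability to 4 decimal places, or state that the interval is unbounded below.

Test eqn y'=λy, z=hλ:
  k1=λy_n ⇒ h·k1=z·y_n;  k2=λ(1+1/3z)y_n ⇒ h·k2=z(1+1/3z)y_n
  y_{n+1}/y_n = 1 − 4/11z + 15/11z(1+1/3z) = 1 + z + 5/11z²
  R(z) = 1 + z + 5/11z².

Need |R(x)|<1, x<0.
x=-1.1: |R|=0.4500
R=1: x+5/11x²=0 ⇒ x=−11/5=-2.2000; min R=1−1/(4·5/11)=0.4500>−1
Confirm numerically:
  x=-2.128: |R|=0.93036 <1
  x=-1.167: |R|=0.45204 <1
  x=-1.081: |R|=0.45016 <1
  x=-2.652: |R|=1.54487 >1
  x=-2.553: |R|=1.40964 >1
  x=-2.300: |R|=1.10455 >1
Stable set (-2.2000, 0).

left endpoint -2.2000.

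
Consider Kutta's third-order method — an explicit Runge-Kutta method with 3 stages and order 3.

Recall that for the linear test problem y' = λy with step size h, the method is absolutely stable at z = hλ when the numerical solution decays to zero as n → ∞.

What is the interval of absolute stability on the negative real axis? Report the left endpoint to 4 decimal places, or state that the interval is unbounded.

z∈(-2.5127,0).

Set f=λy, z=hλ:
  order 3, 3-stage ⇒ R(z)=1+z+z^2/2+z^3/6
  (e.g. R(-1.62)=-0.01639, |R|=0.01639)

Solve |R(x)|<1 on ℝ⁻.
x=-1.62: |R|=0.0164
|R(-2.75)|=1.4349 |R(-2.46)|=0.9154 |R(-1.45)|=0.0931
Bisect:
  x_lo=-2.8688 |R|=1.6889  x_hi=-0.1249 |R|=0.8826
  mid=-1.49684 |R|=0.06447 →hi
  mid=-2.18283 |R|=0.53389 →hi
  mid=-2.52582 |R|=1.02162 →lo
  mid=-2.35432 |R|=0.75784 →hi
  mid=-2.44007 |R|=0.88444 →hi
  mid=-2.48294 |R|=0.95167 →hi
  mid=-2.50438 |R|=0.98630 →hi
  mid=-2.51510 |R|=1.00388 →lo
  mid=-2.50974 |R|=0.99507 →hi
  mid=-2.51242 |R|=0.99947 →hi
  ...
  [-2.51276,-2.51259] ⇒ x*=-2.5127
Interval (-2.5127, 0).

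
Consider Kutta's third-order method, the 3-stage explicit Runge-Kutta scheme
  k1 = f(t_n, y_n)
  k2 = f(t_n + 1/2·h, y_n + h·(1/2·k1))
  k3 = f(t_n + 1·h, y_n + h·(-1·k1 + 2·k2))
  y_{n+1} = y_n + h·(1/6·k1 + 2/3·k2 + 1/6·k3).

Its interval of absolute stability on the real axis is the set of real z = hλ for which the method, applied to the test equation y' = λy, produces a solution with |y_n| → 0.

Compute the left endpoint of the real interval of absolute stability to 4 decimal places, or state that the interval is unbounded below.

left endpoint -2.5127.

With y'=λy (z=hλ):
  order 3, 3-stage ⇒ R(z)=1+z+z^2/2+z^3/6
  (e.g. R(-0.59)=0.54982, |R|=0.54982)

Boundary: |R(x)|=1, x<0.
x=-0.59: |R|=0.5498
|R(-2.3)|=0.6828 |R(-1.05)|=0.3083
Bisect:
  x_lo=-3.3837 |R|=3.1161  x_hi=-0.1560 |R|=0.8555
  mid=-1.76988 |R|=0.12766 →hi
  mid=-2.57682 |R|=1.10850 →lo
  mid=-2.17335 |R|=0.52258 →hi
  mid=-2.37508 |R|=0.78756 →hi
  mid=-2.47595 |R|=0.94052 →hi
  mid=-2.52638 |R|=1.02257 →lo
  mid=-2.50117 |R|=0.98106 →hi
  mid=-2.51378 |R|=1.00169 →lo
  mid=-2.50747 |R|=0.99135 →hi
  mid=-2.51062 |R|=0.99651 →hi
  ...
  [-2.51279,-2.51259] ⇒ x*=-2.5127
Stable set (-2.5127, 0).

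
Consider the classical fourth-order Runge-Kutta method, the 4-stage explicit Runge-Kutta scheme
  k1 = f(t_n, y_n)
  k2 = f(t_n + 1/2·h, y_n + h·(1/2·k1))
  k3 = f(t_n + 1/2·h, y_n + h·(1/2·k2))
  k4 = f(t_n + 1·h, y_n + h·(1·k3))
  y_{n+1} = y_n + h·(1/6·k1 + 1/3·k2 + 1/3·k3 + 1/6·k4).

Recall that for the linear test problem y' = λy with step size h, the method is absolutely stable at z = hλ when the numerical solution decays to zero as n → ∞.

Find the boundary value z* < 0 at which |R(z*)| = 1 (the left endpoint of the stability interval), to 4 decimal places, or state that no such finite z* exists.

Test eqn y'=λy, z=hλ:
  order 4, 4-stage ⇒ R(z)=1+z+z^2/2+z^3/6+z^4/24
  (e.g. R(-1.26)=0.30542, |R|=0.30542)

Solve |R(x)|<1 on ℝ⁻.
x=-1.26: |R|=0.3054
|R(-3)|=1.3750 |R(-2.8)|=1.0224 |R(-2.41)|=0.5667
Bisect:
  x_lo=-3.3205 |R|=2.1558  x_hi=-0.0729 |R|=0.9297
  mid=-1.69671 |R|=0.27393 →hi
  mid=-2.50861 |R|=0.65692 →hi
  mid=-2.91455 |R|=1.21303 →lo
  mid=-2.71158 |R|=0.89443 →hi
  mid=-2.81307 |R|=1.04269 →lo
  mid=-2.76232 |R|=0.96592 →hi
  mid=-2.78769 |R|=1.00363 →lo
  ...
  [-2.78532,-2.78512] ⇒ x*=-2.7853
Interval (-2.7853, 0).

left endpoint -2.7853.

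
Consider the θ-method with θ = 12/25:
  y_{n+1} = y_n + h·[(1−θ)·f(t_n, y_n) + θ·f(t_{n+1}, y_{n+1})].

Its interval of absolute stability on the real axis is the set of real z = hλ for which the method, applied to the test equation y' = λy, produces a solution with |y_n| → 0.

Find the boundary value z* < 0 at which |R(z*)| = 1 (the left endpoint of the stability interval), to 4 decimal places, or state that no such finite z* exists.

With y'=λy (z=hλ):
  y_{n+1} = y_n + z·[13/25·y_n + 12/25·y_{n+1}] ⇒ (1 − 12/25z)y_{n+1} = (1 + 13/25z)y_n
  so R(z) = (1 + 13/25z)/(1 − 12/25z).

Solve |R(x)|<1 on ℝ⁻.
x=-1.41: |R|=0.1591
R=−1: 1+13/25x = −1+12/25x ⇒ -1/25x=2 ⇒ x=2/(-1/25)=-50.0000
Confirm numerically:
  x=-48.897: |R|=0.99820 <1
  x=-46.989: |R|=0.99489 <1
  x=-23.286: |R|=0.91225 <1
  x=-50.539: |R|=1.00085 >1
  x=-50.040: |R|=1.00006 >1
Interval (-50.0000, 0).

z* = -50.0000.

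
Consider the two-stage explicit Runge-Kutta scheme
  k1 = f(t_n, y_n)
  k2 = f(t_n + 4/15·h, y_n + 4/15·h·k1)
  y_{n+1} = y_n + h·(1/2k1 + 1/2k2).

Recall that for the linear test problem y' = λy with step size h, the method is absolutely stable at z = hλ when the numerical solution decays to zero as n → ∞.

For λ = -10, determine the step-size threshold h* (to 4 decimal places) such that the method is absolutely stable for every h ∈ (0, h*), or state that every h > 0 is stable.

(-7.5000,0); λ=-10 ⇒ h* = (15/2)/10 = 0.7500.

On y'=λy, z=hλ:
  k1=λy_n ⇒ h·k1=z·y_n;  k2=λ(1+4/15z)y_n ⇒ h·k2=z(1+4/15z)y_n
  y_{n+1}/y_n = 1 + 1/2z + 1/2z(1+4/15z) = 1 + z + 2/15z²
  so R(z) = 1 + z + 2/15z².

Boundary: |R(x)|=1, x<0.
x=-1.39: |R|=0.1324
R=1: x+2/15x²=0 ⇒ x=−15/2=-7.5000; min R=1−1/(4·2/15)=-0.8750>−1
Confirm numerically:
  x=-7.342: |R|=0.84533 <1
  x=-6.878: |R|=0.42958 <1
  x=-5.668: |R|=0.38450 <1
  x=-3.616: |R|=0.87261 <1
  x=-8.091: |R|=1.63757 >1
  x=-7.753: |R|=1.26153 >1
Interval (-7.5000, 0).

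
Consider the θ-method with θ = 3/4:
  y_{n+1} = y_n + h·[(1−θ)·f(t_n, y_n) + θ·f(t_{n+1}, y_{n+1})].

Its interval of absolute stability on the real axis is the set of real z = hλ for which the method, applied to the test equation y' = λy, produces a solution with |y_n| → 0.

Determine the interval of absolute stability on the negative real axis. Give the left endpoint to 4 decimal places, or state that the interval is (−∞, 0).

unbounded; (−∞, 0).

Test eqn y'=λy, z=hλ:
  y_{n+1} = y_n + z·[1/4·y_n + 3/4·y_{n+1}] ⇒ (1 − 3/4z)y_{n+1} = (1 + 1/4z)y_n
  so R(z) = (1 + 1/4z)/(1 − 3/4z).

Find x<0 with |R(x)|<1.
x=-0.8: |R|=0.5000
x=-2: |R|=0.2000
x=-10: |R|=0.1765
x=-100: |R|=0.3158
θ=3/4≥1/2 ⇒ |1+1/4x|<|1−3/4x| ∀x<0 ⇒ interval (−∞,0).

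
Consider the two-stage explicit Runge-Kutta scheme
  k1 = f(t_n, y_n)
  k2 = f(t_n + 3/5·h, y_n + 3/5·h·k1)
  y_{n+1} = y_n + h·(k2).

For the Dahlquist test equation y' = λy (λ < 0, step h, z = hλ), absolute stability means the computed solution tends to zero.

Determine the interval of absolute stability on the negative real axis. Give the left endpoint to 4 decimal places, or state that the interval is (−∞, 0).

(-1.6667, 0).

Set f=λy, z=hλ:
  k1=λy_n ⇒ h·k1=z·y_n;  k2=λ(1+3/5z)y_n ⇒ h·k2=z(1+3/5z)y_n
  y_{n+1}/y_n = 1 + z(1+3/5z) = 1 + z + 3/5z²
  so R(z) = 1 + z + 3/5z².

Find x<0 with |R(x)|<1.
x=-1.18: |R|=0.6554
R=1: x+3/5x²=0 ⇒ x=−5/3=-1.6667; min R=1−1/(4·3/5)=0.5833>−1
Confirm numerically:
  x=-1.632: |R|=0.96605 <1
  x=-1.581: |R|=0.91874 <1
  x=-1.543: |R|=0.88551 <1
  x=-1.489: |R|=0.84127 <1
  x=-2.253: |R|=1.79261 >1
  x=-2.147: |R|=1.61877 >1
  x=-1.757: |R|=1.09523 >1
Stable set (-1.6667, 0).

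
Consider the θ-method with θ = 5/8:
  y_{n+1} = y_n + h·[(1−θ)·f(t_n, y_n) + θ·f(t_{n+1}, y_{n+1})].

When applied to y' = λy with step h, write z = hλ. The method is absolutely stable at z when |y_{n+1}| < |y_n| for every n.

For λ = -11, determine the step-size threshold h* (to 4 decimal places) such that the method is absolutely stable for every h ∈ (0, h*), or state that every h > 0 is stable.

On y'=λy, z=hλ:
  y_{n+1} = y_n + z·[3/8·y_n + 5/8·y_{n+1}] ⇒ (1 − 5/8z)y_{n+1} = (1 + 3/8z)y_n
  ⇒ R(z) = (1 + 3/8z)/(1 − 5/8z).

Need |R(x)|<1, x<0.
x=-1.06: |R|=0.3624
x=-2: |R|=0.1111
x=-10: |R|=0.3793
x=-100: |R|=0.5748
θ=5/8≥1/2 ⇒ |1+3/8x|<|1−5/8x| ∀x<0 ⇒ interval (−∞,0).

unbounded; (−∞, 0). Any h>0 works for λ=-11.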